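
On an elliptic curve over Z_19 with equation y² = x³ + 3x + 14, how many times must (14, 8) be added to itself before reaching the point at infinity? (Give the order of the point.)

2P: tangent at (14, 8): λ = (3·14² + 3)/(2·8) ≡ 2/16. 16⁻¹ ≡ 6 (mod 19) since 16·6 = 96 ≡ 1, so λ ≡ 2·6 ≡ 12.
  x = λ² - 14 - 14 = 144 - 28 ≡ 2; y = λ·(14 - 2) - 8 ≡ 3. → (2, 3)
3P: (2, 3) + (14, 8). λ = (8 - 3)/(14 - 2) ≡ 5/12 mod 19. 12⁻¹ ≡ 8 (mod 19) since 12·8 = 96 ≡ 1, so λ ≡ 2.
  x = λ² - 2 - 14 = 4 - 16 ≡ 7; y = λ·(2 - 7) - 3 ≡ 6. → (7, 6)
4P: (7, 6) + (14, 8). λ = (8 - 6)/(14 - 7) ≡ 2/7 mod 19. 7⁻¹ ≡ 11 (mod 19) since 7·11 = 77 ≡ 1, so λ ≡ 3.
  x = λ² - 7 - 14 = 9 - 21 ≡ 7; y = λ·(7 - 7) - 6 ≡ 13. → (7, 13)
5P: (7, 13) + (14, 8). λ = (8 - 13)/(14 - 7) ≡ 14/7 mod 19. 7⁻¹ ≡ 11 (mod 19), so λ ≡ 2.
  x = λ² - 7 - 14 = 4 - 21 ≡ 2; y = λ·(7 - 2) - 13 ≡ 16. → (2, 16)
6P: (2, 16) + (14, 8). λ = (8 - 16)/(14 - 2) ≡ 11/12 mod 19. 12⁻¹ ≡ 8 (mod 19), so λ ≡ 12.
  x = λ² - 2 - 14 = 144 - 16 ≡ 14; y = λ·(2 - 14) - 16 ≡ 11. → (14, 11)
7P: (14, 11) + (14, 8): same x and y₁ ≡ -y₂, so the sum is the point at infinity.
7P = the point at infinity, so the order is 7.

7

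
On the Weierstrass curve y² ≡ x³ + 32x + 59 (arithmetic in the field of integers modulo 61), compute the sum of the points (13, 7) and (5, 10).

(46, 13)

(13, 7) + (5, 10). λ = (10 - 7)/(5 - 13) ≡ 3/53 mod 61. 53⁻¹ ≡ 38 (mod 61), so λ ≡ 53.
  x = λ² - 13 - 5 = 2809 - 18 ≡ 46; y = λ·(13 - 46) - 7 ≡ 13. → (46, 13)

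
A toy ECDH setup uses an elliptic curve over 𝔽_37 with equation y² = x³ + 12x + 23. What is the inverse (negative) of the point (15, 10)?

-(15, 10) = (15, -10 mod 37) = (15, 27).

(15, 27)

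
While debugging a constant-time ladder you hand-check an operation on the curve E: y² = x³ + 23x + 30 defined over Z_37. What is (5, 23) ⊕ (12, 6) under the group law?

(5, 23) + (12, 6). λ = (6 - 23)/(12 - 5) ≡ 20/7 mod 37. 7⁻¹ ≡ 16 (mod 37), so λ ≡ 24.
  x = λ² - 5 - 12 = 576 - 17 ≡ 4; y = λ·(5 - 4) - 23 ≡ 1. → (4, 1)

(4, 1)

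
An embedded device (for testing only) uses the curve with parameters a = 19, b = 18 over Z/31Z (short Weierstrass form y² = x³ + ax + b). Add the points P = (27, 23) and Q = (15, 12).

(27, 23) + (15, 12). λ = (12 - 23)/(15 - 27) ≡ 20/19 mod 31. 19⁻¹ ≡ 18 (mod 31) since 19·18 = 342 ≡ 1, so λ ≡ 19.
  x = λ² - 27 - 15 = 361 - 42 ≡ 9; y = λ·(27 - 9) - 23 ≡ 9. → (9, 9)

(9, 9)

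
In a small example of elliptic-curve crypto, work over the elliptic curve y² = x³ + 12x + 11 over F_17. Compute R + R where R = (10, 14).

(15, 8)

tangent at (10, 14): λ = (3·10² + 12)/(2·14) ≡ 6/11. 11⁻¹ ≡ 14 (mod 17), so λ ≡ 6·14 ≡ 16.
  x = λ² - 10 - 10 = 256 - 20 ≡ 15; y = λ·(10 - 15) - 14 ≡ 8. → (15, 8)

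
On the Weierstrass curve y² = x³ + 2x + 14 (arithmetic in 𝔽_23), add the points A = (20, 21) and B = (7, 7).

(9, 5)

(20, 21) + (7, 7). λ = (7 - 21)/(7 - 20) ≡ 9/10 mod 23. 10⁻¹ ≡ 7 (mod 23) since 10·7 = 70 ≡ 1, so λ ≡ 17.
  x = λ² - 20 - 7 = 289 - 27 ≡ 9; y = λ·(20 - 9) - 21 ≡ 5. → (9, 5)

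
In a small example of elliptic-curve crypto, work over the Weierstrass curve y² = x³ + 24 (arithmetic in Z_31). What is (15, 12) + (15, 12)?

(2, 1)

tangent at (15, 12): λ = (3·15² + 0)/(2·12) ≡ 24/24. 24⁻¹ ≡ 22 (mod 31), so λ ≡ 24·22 ≡ 1.
  x = λ² - 15 - 15 = 1 - 30 ≡ 2; y = λ·(15 - 2) - 12 ≡ 1. → (2, 1)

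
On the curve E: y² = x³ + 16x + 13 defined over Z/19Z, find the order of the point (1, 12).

7

2P: tangent at (1, 12): λ = (3·1² + 16)/(2·12) ≡ 0/5. 5⁻¹ ≡ 4 (mod 19), so λ ≡ 0·4 ≡ 0.
  x = λ² - 1 - 1 = 0 - 2 ≡ 17; y = λ·(1 - 17) - 12 ≡ 7. → (17, 7)
3P: (17, 7) + (1, 12). λ = (12 - 7)/(1 - 17) ≡ 5/3 mod 19. 3⁻¹ ≡ 13 (mod 19), so λ ≡ 8.
  x = λ² - 17 - 1 = 64 - 18 ≡ 8; y = λ·(17 - 8) - 7 ≡ 8. → (8, 8)
4P: (8, 8) + (1, 12). λ = (12 - 8)/(1 - 8) ≡ 4/12 mod 19. 12⁻¹ ≡ 8 (mod 19), so λ ≡ 13.
  x = λ² - 8 - 1 = 169 - 9 ≡ 8; y = λ·(8 - 8) - 8 ≡ 11. → (8, 11)
5P: (8, 11) + (1, 12). λ = (12 - 11)/(1 - 8) ≡ 1/12 mod 19. 12⁻¹ ≡ 8 (mod 19) since 12·8 = 96 ≡ 1, so λ ≡ 8.
  x = λ² - 8 - 1 = 64 - 9 ≡ 17; y = λ·(8 - 17) - 11 ≡ 12. → (17, 12)
6P: (17, 12) + (1, 12). λ = (12 - 12)/(1 - 17) ≡ 0/3 mod 19. 3⁻¹ ≡ 13 (mod 19), so λ ≡ 0.
  x = λ² - 17 - 1 = 0 - 18 ≡ 1; y = λ·(17 - 1) - 12 ≡ 7. → (1, 7)
7P: (1, 7) + (1, 12): same x and y₁ ≡ -y₂, so the sum is O.
7P = O, so the order is 7.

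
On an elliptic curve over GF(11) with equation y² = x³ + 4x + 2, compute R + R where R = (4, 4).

tangent at (4, 4): λ = (3·4² + 4)/(2·4) ≡ 8/8. 8⁻¹ ≡ 7 (mod 11), so λ ≡ 8·7 ≡ 1.
  x = λ² - 4 - 4 = 1 - 8 ≡ 4; y = λ·(4 - 4) - 4 ≡ 7. → (4, 7)

(4, 7)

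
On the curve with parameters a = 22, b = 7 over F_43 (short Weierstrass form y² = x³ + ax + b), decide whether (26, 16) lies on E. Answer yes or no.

no

y² = 16² ≡ 41; x³ + 22x + 7 = 18155 ≡ 9 (mod 43). 41 ≠ 9.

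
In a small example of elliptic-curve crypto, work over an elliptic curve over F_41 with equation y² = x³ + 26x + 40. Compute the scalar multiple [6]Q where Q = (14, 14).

(20, 14)

Double-and-add on 6 = (110)₂. Start with Q = (14, 14) for the leading 1-bit.
double: tangent at (14, 14): λ = (3·14² + 26)/(2·14) ≡ 40/28. 28⁻¹ ≡ 22 (mod 41), so λ ≡ 40·22 ≡ 19.
  x = λ² - 14 - 14 = 361 - 28 ≡ 5; y = λ·(14 - 5) - 14 ≡ 34. → (5, 34)
add Q: (5, 34) + (14, 14). λ = (14 - 34)/(14 - 5) ≡ 21/9 mod 41. 9⁻¹ ≡ 32 (mod 41) since 9·32 = 288 ≡ 1, so λ ≡ 16.
  x = λ² - 5 - 14 = 256 - 19 ≡ 32; y = λ·(5 - 32) - 34 ≡ 26. → (32, 26)
double: tangent at (32, 26): λ = (3·32² + 26)/(2·26) ≡ 23/11. 11⁻¹ ≡ 15 (mod 41), so λ ≡ 23·15 ≡ 17.
  x = λ² - 32 - 32 = 289 - 64 ≡ 20; y = λ·(32 - 20) - 26 ≡ 14. → (20, 14)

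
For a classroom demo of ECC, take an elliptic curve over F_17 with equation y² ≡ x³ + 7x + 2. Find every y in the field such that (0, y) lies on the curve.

x³ + 7x + 2 = 2 ≡ 2 (mod 17).
Square roots of 2 mod 17: 6 and 11 (since 6² = 36 ≡ 2).

6, 11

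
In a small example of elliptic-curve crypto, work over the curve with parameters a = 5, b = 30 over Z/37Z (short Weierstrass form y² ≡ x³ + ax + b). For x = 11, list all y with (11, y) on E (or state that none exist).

11, 26

x³ + 5x + 30 = 1416 ≡ 10 (mod 37).
Square roots of 10 mod 37: 11 and 26 (since 11² = 121 ≡ 10).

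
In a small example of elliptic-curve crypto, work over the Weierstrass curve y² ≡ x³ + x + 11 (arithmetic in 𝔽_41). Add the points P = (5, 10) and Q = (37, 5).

(15, 30)

(5, 10) + (37, 5). λ = (5 - 10)/(37 - 5) ≡ 36/32 mod 41. 32⁻¹ ≡ 9 (mod 41) since 32·9 = 288 ≡ 1, so λ ≡ 37.
  x = λ² - 5 - 37 = 1369 - 42 ≡ 15; y = λ·(5 - 15) - 10 ≡ 30. → (15, 30)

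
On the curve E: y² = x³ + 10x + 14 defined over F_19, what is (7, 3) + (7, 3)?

tangent at (7, 3): λ = (3·7² + 10)/(2·3) ≡ 5/6. 6⁻¹ ≡ 16 (mod 19) since 6·16 = 96 ≡ 1, so λ ≡ 5·16 ≡ 4.
  x = λ² - 7 - 7 = 16 - 14 ≡ 2; y = λ·(7 - 2) - 3 ≡ 17. → (2, 17)

(2, 17)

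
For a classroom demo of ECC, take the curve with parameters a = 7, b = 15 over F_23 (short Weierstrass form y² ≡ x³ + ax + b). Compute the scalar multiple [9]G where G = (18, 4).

Repeated addition: build up to 9G.
2G: tangent at (18, 4): λ = (3·18² + 7)/(2·4) ≡ 13/8. 8⁻¹ ≡ 3 (mod 23), so λ ≡ 13·3 ≡ 16.
  x = λ² - 18 - 18 = 256 - 36 ≡ 13; y = λ·(18 - 13) - 4 ≡ 7. → (13, 7)
3G: (13, 7) + (18, 4). λ = (4 - 7)/(18 - 13) ≡ 20/5 mod 23. 5⁻¹ ≡ 14 (mod 23) since 5·14 = 70 ≡ 1, so λ ≡ 4.
  x = λ² - 13 - 18 = 16 - 31 ≡ 8; y = λ·(13 - 8) - 7 ≡ 13. → (8, 13)
4G: (8, 13) + (18, 4). λ = (4 - 13)/(18 - 8) ≡ 14/10 mod 23. 10⁻¹ ≡ 7 (mod 23), so λ ≡ 6.
  x = λ² - 8 - 18 = 36 - 26 ≡ 10; y = λ·(8 - 10) - 13 ≡ 21. → (10, 21)
5G: (10, 21) + (18, 4). λ = (4 - 21)/(18 - 10) ≡ 6/8 mod 23. 8⁻¹ ≡ 3 (mod 23), so λ ≡ 18.
  x = λ² - 10 - 18 = 324 - 28 ≡ 20; y = λ·(10 - 20) - 21 ≡ 6. → (20, 6)
6G: (20, 6) + (18, 4). λ = (4 - 6)/(18 - 20) ≡ 21/21 mod 23. 21⁻¹ ≡ 11 (mod 23), so λ ≡ 1.
  x = λ² - 20 - 18 = 1 - 38 ≡ 9; y = λ·(20 - 9) - 6 ≡ 5. → (9, 5)
7G: (9, 5) + (18, 4). λ = (4 - 5)/(18 - 9) ≡ 22/9 mod 23. 9⁻¹ ≡ 18 (mod 23), so λ ≡ 5.
  x = λ² - 9 - 18 = 25 - 27 ≡ 21; y = λ·(9 - 21) - 5 ≡ 4. → (21, 4)
8G: (21, 4) + (18, 4). λ = (4 - 4)/(18 - 21) ≡ 0/20 mod 23. 20⁻¹ ≡ 15 (mod 23), so λ ≡ 0.
  x = λ² - 21 - 18 = 0 - 39 ≡ 7; y = λ·(21 - 7) - 4 ≡ 19. → (7, 19)
9G: (7, 19) + (18, 4). λ = (4 - 19)/(18 - 7) ≡ 8/11 mod 23. 11⁻¹ ≡ 21 (mod 23) since 11·21 = 231 ≡ 1, so λ ≡ 7.
  x = λ² - 7 - 18 = 49 - 25 ≡ 1; y = λ·(7 - 1) - 19 ≡ 0. → (1, 0)

(1, 0)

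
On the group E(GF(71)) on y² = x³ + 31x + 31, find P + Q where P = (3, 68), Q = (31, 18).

(42, 27)

(3, 68) + (31, 18). λ = (18 - 68)/(31 - 3) ≡ 21/28 mod 71. 28⁻¹ ≡ 33 (mod 71) since 28·33 = 924 ≡ 1, so λ ≡ 54.
  x = λ² - 3 - 31 = 2916 - 34 ≡ 42; y = λ·(3 - 42) - 68 ≡ 27. → (42, 27)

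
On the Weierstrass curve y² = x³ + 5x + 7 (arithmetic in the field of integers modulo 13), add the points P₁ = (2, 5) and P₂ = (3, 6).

(9, 1)

(2, 5) + (3, 6). λ = (6 - 5)/(3 - 2) ≡ 1/1 mod 13. 1⁻¹ ≡ 1 (mod 13), so λ ≡ 1.
  x = λ² - 2 - 3 = 1 - 5 ≡ 9; y = λ·(2 - 9) - 5 ≡ 1. → (9, 1)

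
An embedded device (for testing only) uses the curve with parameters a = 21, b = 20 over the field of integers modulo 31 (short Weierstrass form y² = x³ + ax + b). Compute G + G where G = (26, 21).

(7, 18)

tangent at (26, 21): λ = (3·26² + 21)/(2·21) ≡ 3/11. 11⁻¹ ≡ 17 (mod 31) since 11·17 = 187 ≡ 1, so λ ≡ 3·17 ≡ 20.
  x = λ² - 26 - 26 = 400 - 52 ≡ 7; y = λ·(26 - 7) - 21 ≡ 18. → (7, 18)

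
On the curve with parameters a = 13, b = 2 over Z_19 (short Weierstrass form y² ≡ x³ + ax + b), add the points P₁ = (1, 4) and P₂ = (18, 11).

(17, 14)

(1, 4) + (18, 11). λ = (11 - 4)/(18 - 1) ≡ 7/17 mod 19. 17⁻¹ ≡ 9 (mod 19) since 17·9 = 153 ≡ 1, so λ ≡ 6.
  x = λ² - 1 - 18 = 36 - 19 ≡ 17; y = λ·(1 - 17) - 4 ≡ 14. → (17, 14)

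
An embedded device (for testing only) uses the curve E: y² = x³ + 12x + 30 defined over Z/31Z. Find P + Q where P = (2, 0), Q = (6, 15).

(8, 24)

(2, 0) + (6, 15). λ = (15 - 0)/(6 - 2) ≡ 15/4 mod 31. 4⁻¹ ≡ 8 (mod 31) since 4·8 = 32 ≡ 1, so λ ≡ 27.
  x = λ² - 2 - 6 = 729 - 8 ≡ 8; y = λ·(2 - 8) - 0 ≡ 24. → (8, 24)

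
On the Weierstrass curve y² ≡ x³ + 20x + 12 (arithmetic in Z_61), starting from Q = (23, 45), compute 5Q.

Double-and-add on 5 = (101)₂. Start with Q = (23, 45) for the leading 1-bit.
double: tangent at (23, 45): λ = (3·23² + 20)/(2·45) ≡ 21/29. 29⁻¹ ≡ 40 (mod 61) since 29·40 = 1160 ≡ 1, so λ ≡ 21·40 ≡ 47.
  x = λ² - 23 - 23 = 2209 - 46 ≡ 28; y = λ·(23 - 28) - 45 ≡ 25. → (28, 25)
double: tangent at (28, 25): λ = (3·28² + 20)/(2·25) ≡ 54/50. 50⁻¹ ≡ 11 (mod 61) since 50·11 = 550 ≡ 1, so λ ≡ 54·11 ≡ 45.
  x = λ² - 28 - 28 = 2025 - 56 ≡ 17; y = λ·(28 - 17) - 25 ≡ 43. → (17, 43)
add Q: (17, 43) + (23, 45). λ = (45 - 43)/(23 - 17) ≡ 2/6 mod 61. 6⁻¹ ≡ 51 (mod 61) since 6·51 = 306 ≡ 1, so λ ≡ 41.
  x = λ² - 17 - 23 = 1681 - 40 ≡ 55; y = λ·(17 - 55) - 43 ≡ 46. → (55, 46)

(55, 46)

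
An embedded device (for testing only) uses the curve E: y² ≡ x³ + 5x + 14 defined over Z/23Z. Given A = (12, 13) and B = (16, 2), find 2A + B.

First 2A:
Repeated addition: build up to 2A.
2A: tangent at (12, 13): λ = (3·12² + 5)/(2·13) ≡ 0/3. 3⁻¹ ≡ 8 (mod 23) since 3·8 = 24 ≡ 1, so λ ≡ 0·8 ≡ 0.
  x = λ² - 12 - 12 = 0 - 24 ≡ 22; y = λ·(12 - 22) - 13 ≡ 10. → (22, 10)
2A = (22, 10).
Finally 2A + B:
(22, 10) + (16, 2). λ = (2 - 10)/(16 - 22) ≡ 15/17 mod 23. 17⁻¹ ≡ 19 (mod 23) since 17·19 = 323 ≡ 1, so λ ≡ 9.
  x = λ² - 22 - 16 = 81 - 38 ≡ 20; y = λ·(22 - 20) - 10 ≡ 8. → (20, 8)

(20, 8)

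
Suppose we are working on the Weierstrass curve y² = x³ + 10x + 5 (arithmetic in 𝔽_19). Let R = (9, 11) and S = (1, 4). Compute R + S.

(9, 11) + (1, 4). λ = (4 - 11)/(1 - 9) ≡ 12/11 mod 19. 11⁻¹ ≡ 7 (mod 19), so λ ≡ 8.
  x = λ² - 9 - 1 = 64 - 10 ≡ 16; y = λ·(9 - 16) - 11 ≡ 9. → (16, 9)

(16, 9)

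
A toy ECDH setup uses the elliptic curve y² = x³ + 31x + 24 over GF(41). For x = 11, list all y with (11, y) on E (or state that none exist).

x³ + 31x + 24 = 1696 ≡ 15 (mod 41).
15 is a non-residue mod 41; no y exists.

none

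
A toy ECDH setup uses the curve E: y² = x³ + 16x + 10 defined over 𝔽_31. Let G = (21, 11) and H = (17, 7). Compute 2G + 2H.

First 2G:
Repeated addition: build up to 2G.
2G: tangent at (21, 11): λ = (3·21² + 16)/(2·11) ≡ 6/22. 22⁻¹ ≡ 24 (mod 31) since 22·24 = 528 ≡ 1, so λ ≡ 6·24 ≡ 20.
  x = λ² - 21 - 21 = 400 - 42 ≡ 17; y = λ·(21 - 17) - 11 ≡ 7. → (17, 7)
2G = (17, 7).
Next 2H:
Repeated addition: build up to 2H.
2H: tangent at (17, 7): λ = (3·17² + 16)/(2·7) ≡ 15/14. 14⁻¹ ≡ 20 (mod 31) since 14·20 = 280 ≡ 1, so λ ≡ 15·20 ≡ 21.
  x = λ² - 17 - 17 = 441 - 34 ≡ 4; y = λ·(17 - 4) - 7 ≡ 18. → (4, 18)
2H = (4, 18).
Finally 2G + 2H:
(17, 7) + (4, 18). λ = (18 - 7)/(4 - 17) ≡ 11/18 mod 31. 18⁻¹ ≡ 19 (mod 31), so λ ≡ 23.
  x = λ² - 17 - 4 = 529 - 21 ≡ 12; y = λ·(17 - 12) - 7 ≡ 15. → (12, 15)

(12, 15)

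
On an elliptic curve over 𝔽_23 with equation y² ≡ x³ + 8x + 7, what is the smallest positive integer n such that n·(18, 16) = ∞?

4

2P: tangent at (18, 16): λ = (3·18² + 8)/(2·16) ≡ 14/9. 9⁻¹ ≡ 18 (mod 23) since 9·18 = 162 ≡ 1, so λ ≡ 14·18 ≡ 22.
  x = λ² - 18 - 18 = 484 - 36 ≡ 11; y = λ·(18 - 11) - 16 ≡ 0. → (11, 0)
3P: (11, 0) + (18, 16). λ = (16 - 0)/(18 - 11) ≡ 16/7 mod 23. 7⁻¹ ≡ 10 (mod 23) since 7·10 = 70 ≡ 1, so λ ≡ 22.
  x = λ² - 11 - 18 = 484 - 29 ≡ 18; y = λ·(11 - 18) - 0 ≡ 7. → (18, 7)
4P: (18, 7) + (18, 16): same x and y₁ ≡ -y₂, so the sum is ∞.
4P = ∞, so the order is 4.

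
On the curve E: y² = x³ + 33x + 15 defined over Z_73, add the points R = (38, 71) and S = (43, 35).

(38, 71) + (43, 35). λ = (35 - 71)/(43 - 38) ≡ 37/5 mod 73. 5⁻¹ ≡ 44 (mod 73), so λ ≡ 22.
  x = λ² - 38 - 43 = 484 - 81 ≡ 38; y = λ·(38 - 38) - 71 ≡ 2. → (38, 2)

(38, 2)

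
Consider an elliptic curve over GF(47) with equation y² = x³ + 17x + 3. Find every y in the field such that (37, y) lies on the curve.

x³ + 17x + 3 = 51285 ≡ 8 (mod 47).
Square roots of 8 mod 47: 14 and 33 (since 14² = 196 ≡ 8).

14, 33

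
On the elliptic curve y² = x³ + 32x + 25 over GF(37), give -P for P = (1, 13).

(1, 24)

-(1, 13) = (1, -13 mod 37) = (1, 24).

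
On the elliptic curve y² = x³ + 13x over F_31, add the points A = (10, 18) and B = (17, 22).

(29, 11)

(10, 18) + (17, 22). λ = (22 - 18)/(17 - 10) ≡ 4/7 mod 31. 7⁻¹ ≡ 9 (mod 31), so λ ≡ 5.
  x = λ² - 10 - 17 = 25 - 27 ≡ 29; y = λ·(10 - 29) - 18 ≡ 11. → (29, 11)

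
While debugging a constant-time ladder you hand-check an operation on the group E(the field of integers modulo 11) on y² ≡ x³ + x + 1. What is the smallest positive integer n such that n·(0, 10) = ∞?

2P: tangent at (0, 10): λ = (3·0² + 1)/(2·10) ≡ 1/9. 9⁻¹ ≡ 5 (mod 11), so λ ≡ 1·5 ≡ 5.
  x = λ² - 0 - 0 = 25 - 0 ≡ 3; y = λ·(0 - 3) - 10 ≡ 8. → (3, 8)
3P: (3, 8) + (0, 10). λ = (10 - 8)/(0 - 3) ≡ 2/8 mod 11. 8⁻¹ ≡ 7 (mod 11) since 8·7 = 56 ≡ 1, so λ ≡ 3.
  x = λ² - 3 - 0 = 9 - 3 ≡ 6; y = λ·(3 - 6) - 8 ≡ 5. → (6, 5)
4P: (6, 5) + (0, 10). λ = (10 - 5)/(0 - 6) ≡ 5/5 mod 11. 5⁻¹ ≡ 9 (mod 11), so λ ≡ 1.
  x = λ² - 6 - 0 = 1 - 6 ≡ 6; y = λ·(6 - 6) - 5 ≡ 6. → (6, 6)
5P: (6, 6) + (0, 10). λ = (10 - 6)/(0 - 6) ≡ 4/5 mod 11. 5⁻¹ ≡ 9 (mod 11), so λ ≡ 3.
  x = λ² - 6 - 0 = 9 - 6 ≡ 3; y = λ·(6 - 3) - 6 ≡ 3. → (3, 3)
6P: (3, 3) + (0, 10). λ = (10 - 3)/(0 - 3) ≡ 7/8 mod 11. 8⁻¹ ≡ 7 (mod 11), so λ ≡ 5.
  x = λ² - 3 - 0 = 25 - 3 ≡ 0; y = λ·(3 - 0) - 3 ≡ 1. → (0, 1)
7P: (0, 1) + (0, 10): same x and y₁ ≡ -y₂, so the sum is ∞.
7P = ∞, so the order is 7.

7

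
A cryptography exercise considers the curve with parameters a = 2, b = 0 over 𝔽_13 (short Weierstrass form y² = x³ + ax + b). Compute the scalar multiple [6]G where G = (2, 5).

(1, 4)

Double-and-add on 6 = (110)₂. Start with G = (2, 5) for the leading 1-bit.
double: tangent at (2, 5): λ = (3·2² + 2)/(2·5) ≡ 1/10. 10⁻¹ ≡ 4 (mod 13) since 10·4 = 40 ≡ 1, so λ ≡ 1·4 ≡ 4.
  x = λ² - 2 - 2 = 16 - 4 ≡ 12; y = λ·(2 - 12) - 5 ≡ 7. → (12, 7)
add G: (12, 7) + (2, 5). λ = (5 - 7)/(2 - 12) ≡ 11/3 mod 13. 3⁻¹ ≡ 9 (mod 13) since 3·9 = 27 ≡ 1, so λ ≡ 8.
  x = λ² - 12 - 2 = 64 - 14 ≡ 11; y = λ·(12 - 11) - 7 ≡ 1. → (11, 1)
double: tangent at (11, 1): λ = (3·11² + 2)/(2·1) ≡ 1/2. 2⁻¹ ≡ 7 (mod 13) since 2·7 = 14 ≡ 1, so λ ≡ 1·7 ≡ 7.
  x = λ² - 11 - 11 = 49 - 22 ≡ 1; y = λ·(11 - 1) - 1 ≡ 4. → (1, 4)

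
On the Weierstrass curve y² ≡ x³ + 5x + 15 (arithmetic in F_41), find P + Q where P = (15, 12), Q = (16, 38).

(15, 12) + (16, 38). λ = (38 - 12)/(16 - 15) ≡ 26/1 mod 41. 1⁻¹ ≡ 1 (mod 41) since 1·1 = 1 ≡ 1, so λ ≡ 26.
  x = λ² - 15 - 16 = 676 - 31 ≡ 30; y = λ·(15 - 30) - 12 ≡ 8. → (30, 8)

(30, 8)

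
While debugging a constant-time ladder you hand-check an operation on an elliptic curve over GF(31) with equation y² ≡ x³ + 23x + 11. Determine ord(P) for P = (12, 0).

2

2P: (12, 0) + (12, 0): same x and y₁ ≡ -y₂, so the sum is O.
2P = O, so the order is 2.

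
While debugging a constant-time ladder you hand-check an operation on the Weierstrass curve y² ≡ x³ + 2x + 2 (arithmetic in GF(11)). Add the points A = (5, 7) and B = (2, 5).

(2, 6)

(5, 7) + (2, 5). λ = (5 - 7)/(2 - 5) ≡ 9/8 mod 11. 8⁻¹ ≡ 7 (mod 11) since 8·7 = 56 ≡ 1, so λ ≡ 8.
  x = λ² - 5 - 2 = 64 - 7 ≡ 2; y = λ·(5 - 2) - 7 ≡ 6. → (2, 6)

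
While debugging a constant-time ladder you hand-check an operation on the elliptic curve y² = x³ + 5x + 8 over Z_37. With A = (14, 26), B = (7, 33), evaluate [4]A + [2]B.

First 4A:
Double-and-add on 4 = (100)₂. Start with A = (14, 26) for the leading 1-bit.
double: tangent at (14, 26): λ = (3·14² + 5)/(2·26) ≡ 1/15. 15⁻¹ ≡ 5 (mod 37), so λ ≡ 1·5 ≡ 5.
  x = λ² - 14 - 14 = 25 - 28 ≡ 34; y = λ·(14 - 34) - 26 ≡ 22. → (34, 22)
double: tangent at (34, 22): λ = (3·34² + 5)/(2·22) ≡ 32/7. 7⁻¹ ≡ 16 (mod 37), so λ ≡ 32·16 ≡ 31.
  x = λ² - 34 - 34 = 961 - 68 ≡ 5; y = λ·(34 - 5) - 22 ≡ 26. → (5, 26)
4A = (5, 26).
Next 2B:
Repeated addition: build up to 2B.
2B: tangent at (7, 33): λ = (3·7² + 5)/(2·33) ≡ 4/29. 29⁻¹ ≡ 23 (mod 37) since 29·23 = 667 ≡ 1, so λ ≡ 4·23 ≡ 18.
  x = λ² - 7 - 7 = 324 - 14 ≡ 14; y = λ·(7 - 14) - 33 ≡ 26. → (14, 26)
2B = (14, 26).
Finally 4A + 2B:
(5, 26) + (14, 26). λ = (26 - 26)/(14 - 5) ≡ 0/9 mod 37. 9⁻¹ ≡ 33 (mod 37) since 9·33 = 297 ≡ 1, so λ ≡ 0.
  x = λ² - 5 - 14 = 0 - 19 ≡ 18; y = λ·(5 - 18) - 26 ≡ 11. → (18, 11)

(18, 11)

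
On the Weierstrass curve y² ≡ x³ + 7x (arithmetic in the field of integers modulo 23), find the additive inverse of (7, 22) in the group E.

-(7, 22) = (7, -22 mod 23) = (7, 1).

(7, 1)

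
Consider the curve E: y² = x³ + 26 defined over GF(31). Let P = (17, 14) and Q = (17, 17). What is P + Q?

The two points share x = 17 and their y-coordinates satisfy 14 + 17 ≡ 0 (mod 31), so they are inverses. Their sum is O.

O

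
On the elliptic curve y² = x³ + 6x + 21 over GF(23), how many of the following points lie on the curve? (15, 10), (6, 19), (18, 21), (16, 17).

(15, 10): 10² ≡ 8, rhs ≡ 13 → off.
(6, 19): 19² ≡ 16, rhs ≡ 20 → off.
(18, 21): 21² ≡ 4, rhs ≡ 4 → on.
(16, 17): 17² ≡ 13, rhs ≡ 4 → off.

1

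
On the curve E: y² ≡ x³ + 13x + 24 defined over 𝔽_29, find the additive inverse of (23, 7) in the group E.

-(23, 7) = (23, -7 mod 29) = (23, 22).

(23, 22)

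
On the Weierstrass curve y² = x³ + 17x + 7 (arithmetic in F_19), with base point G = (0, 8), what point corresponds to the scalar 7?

(12, 18)

Repeated addition: build up to 7G.
2G: tangent at (0, 8): λ = (3·0² + 17)/(2·8) ≡ 17/16. 16⁻¹ ≡ 6 (mod 19) since 16·6 = 96 ≡ 1, so λ ≡ 17·6 ≡ 7.
  x = λ² - 0 - 0 = 49 - 0 ≡ 11; y = λ·(0 - 11) - 8 ≡ 10. → (11, 10)
3G: (11, 10) + (0, 8). λ = (8 - 10)/(0 - 11) ≡ 17/8 mod 19. 8⁻¹ ≡ 12 (mod 19) since 8·12 = 96 ≡ 1, so λ ≡ 14.
  x = λ² - 11 - 0 = 196 - 11 ≡ 14; y = λ·(11 - 14) - 10 ≡ 5. → (14, 5)
4G: (14, 5) + (0, 8). λ = (8 - 5)/(0 - 14) ≡ 3/5 mod 19. 5⁻¹ ≡ 4 (mod 19) since 5·4 = 20 ≡ 1, so λ ≡ 12.
  x = λ² - 14 - 0 = 144 - 14 ≡ 16; y = λ·(14 - 16) - 5 ≡ 9. → (16, 9)
5G: (16, 9) + (0, 8). λ = (8 - 9)/(0 - 16) ≡ 18/3 mod 19. 3⁻¹ ≡ 13 (mod 19) since 3·13 = 39 ≡ 1, so λ ≡ 6.
  x = λ² - 16 - 0 = 36 - 16 ≡ 1; y = λ·(16 - 1) - 9 ≡ 5. → (1, 5)
6G: (1, 5) + (0, 8). λ = (8 - 5)/(0 - 1) ≡ 3/18 mod 19. 18⁻¹ ≡ 18 (mod 19) since 18·18 = 324 ≡ 1, so λ ≡ 16.
  x = λ² - 1 - 0 = 256 - 1 ≡ 8; y = λ·(1 - 8) - 5 ≡ 16. → (8, 16)
7G: (8, 16) + (0, 8). λ = (8 - 16)/(0 - 8) ≡ 11/11 mod 19. 11⁻¹ ≡ 7 (mod 19) since 11·7 = 77 ≡ 1, so λ ≡ 1.
  x = λ² - 8 - 0 = 1 - 8 ≡ 12; y = λ·(8 - 12) - 16 ≡ 18. → (12, 18)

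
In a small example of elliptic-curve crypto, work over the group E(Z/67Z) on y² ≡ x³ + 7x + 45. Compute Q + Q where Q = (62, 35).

(35, 33)

tangent at (62, 35): λ = (3·62² + 7)/(2·35) ≡ 15/3. 3⁻¹ ≡ 45 (mod 67) since 3·45 = 135 ≡ 1, so λ ≡ 15·45 ≡ 5.
  x = λ² - 62 - 62 = 25 - 124 ≡ 35; y = λ·(62 - 35) - 35 ≡ 33. → (35, 33)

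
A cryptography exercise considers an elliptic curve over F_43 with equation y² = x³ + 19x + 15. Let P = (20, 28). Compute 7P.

(0, 12)

Double-and-add on 7 = (111)₂. Start with P = (20, 28) for the leading 1-bit.
double: tangent at (20, 28): λ = (3·20² + 19)/(2·28) ≡ 15/13. 13⁻¹ ≡ 10 (mod 43), so λ ≡ 15·10 ≡ 21.
  x = λ² - 20 - 20 = 441 - 40 ≡ 14; y = λ·(20 - 14) - 28 ≡ 12. → (14, 12)
add P: (14, 12) + (20, 28). λ = (28 - 12)/(20 - 14) ≡ 16/6 mod 43. 6⁻¹ ≡ 36 (mod 43) since 6·36 = 216 ≡ 1, so λ ≡ 17.
  x = λ² - 14 - 20 = 289 - 34 ≡ 40; y = λ·(14 - 40) - 12 ≡ 19. → (40, 19)
double: tangent at (40, 19): λ = (3·40² + 19)/(2·19) ≡ 3/38. 38⁻¹ ≡ 17 (mod 43), so λ ≡ 3·17 ≡ 8.
  x = λ² - 40 - 40 = 64 - 80 ≡ 27; y = λ·(40 - 27) - 19 ≡ 42. → (27, 42)
add P: (27, 42) + (20, 28). λ = (28 - 42)/(20 - 27) ≡ 29/36 mod 43. 36⁻¹ ≡ 6 (mod 43), so λ ≡ 2.
  x = λ² - 27 - 20 = 4 - 47 ≡ 0; y = λ·(27 - 0) - 42 ≡ 12. → (0, 12)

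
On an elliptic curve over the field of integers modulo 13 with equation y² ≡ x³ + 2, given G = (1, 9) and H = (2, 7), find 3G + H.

First 3G:
Repeated addition: build up to 3G.
2G: tangent at (1, 9): λ = (3·1² + 0)/(2·9) ≡ 3/5. 5⁻¹ ≡ 8 (mod 13), so λ ≡ 3·8 ≡ 11.
  x = λ² - 1 - 1 = 121 - 2 ≡ 2; y = λ·(1 - 2) - 9 ≡ 6. → (2, 6)
3G: (2, 6) + (1, 9). λ = (9 - 6)/(1 - 2) ≡ 3/12 mod 13. 12⁻¹ ≡ 12 (mod 13) since 12·12 = 144 ≡ 1, so λ ≡ 10.
  x = λ² - 2 - 1 = 100 - 3 ≡ 6; y = λ·(2 - 6) - 6 ≡ 6. → (6, 6)
3G = (6, 6).
Finally 3G + H:
(6, 6) + (2, 7). λ = (7 - 6)/(2 - 6) ≡ 1/9 mod 13. 9⁻¹ ≡ 3 (mod 13) since 9·3 = 27 ≡ 1, so λ ≡ 3.
  x = λ² - 6 - 2 = 9 - 8 ≡ 1; y = λ·(6 - 1) - 6 ≡ 9. → (1, 9)

(1, 9)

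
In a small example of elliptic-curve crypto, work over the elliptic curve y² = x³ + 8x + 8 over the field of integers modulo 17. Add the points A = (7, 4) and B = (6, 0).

(3, 12)

(7, 4) + (6, 0). λ = (0 - 4)/(6 - 7) ≡ 13/16 mod 17. 16⁻¹ ≡ 16 (mod 17) since 16·16 = 256 ≡ 1, so λ ≡ 4.
  x = λ² - 7 - 6 = 16 - 13 ≡ 3; y = λ·(7 - 3) - 4 ≡ 12. → (3, 12)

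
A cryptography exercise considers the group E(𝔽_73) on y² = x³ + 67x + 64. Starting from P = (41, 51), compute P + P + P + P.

(15, 8)

Repeated addition: build up to 4P.
2P: tangent at (41, 51): λ = (3·41² + 67)/(2·51) ≡ 0/29. 29⁻¹ ≡ 68 (mod 73) since 29·68 = 1972 ≡ 1, so λ ≡ 0·68 ≡ 0.
  x = λ² - 41 - 41 = 0 - 82 ≡ 64; y = λ·(41 - 64) - 51 ≡ 22. → (64, 22)
3P: (64, 22) + (41, 51). λ = (51 - 22)/(41 - 64) ≡ 29/50 mod 73. 50⁻¹ ≡ 19 (mod 73), so λ ≡ 40.
  x = λ² - 64 - 41 = 1600 - 105 ≡ 35; y = λ·(64 - 35) - 22 ≡ 43. → (35, 43)
4P: (35, 43) + (41, 51). λ = (51 - 43)/(41 - 35) ≡ 8/6 mod 73. 6⁻¹ ≡ 61 (mod 73) since 6·61 = 366 ≡ 1, so λ ≡ 50.
  x = λ² - 35 - 41 = 2500 - 76 ≡ 15; y = λ·(35 - 15) - 43 ≡ 8. → (15, 8)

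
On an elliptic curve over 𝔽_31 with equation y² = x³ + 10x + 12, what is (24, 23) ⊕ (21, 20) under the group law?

(18, 14)

(24, 23) + (21, 20). λ = (20 - 23)/(21 - 24) ≡ 28/28 mod 31. 28⁻¹ ≡ 10 (mod 31) since 28·10 = 280 ≡ 1, so λ ≡ 1.
  x = λ² - 24 - 21 = 1 - 45 ≡ 18; y = λ·(24 - 18) - 23 ≡ 14. → (18, 14)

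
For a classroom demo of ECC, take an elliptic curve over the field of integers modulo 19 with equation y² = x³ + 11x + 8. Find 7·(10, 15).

(16, 9)

Write G = (10, 15).
Double-and-add on 7 = (111)₂. Start with G = (10, 15) for the leading 1-bit.
double: tangent at (10, 15): λ = (3·10² + 11)/(2·15) ≡ 7/11. 11⁻¹ ≡ 7 (mod 19), so λ ≡ 7·7 ≡ 11.
  x = λ² - 10 - 10 = 121 - 20 ≡ 6; y = λ·(10 - 6) - 15 ≡ 10. → (6, 10)
add G: (6, 10) + (10, 15). λ = (15 - 10)/(10 - 6) ≡ 5/4 mod 19. 4⁻¹ ≡ 5 (mod 19), so λ ≡ 6.
  x = λ² - 6 - 10 = 36 - 16 ≡ 1; y = λ·(6 - 1) - 10 ≡ 1. → (1, 1)
double: tangent at (1, 1): λ = (3·1² + 11)/(2·1) ≡ 14/2. 2⁻¹ ≡ 10 (mod 19), so λ ≡ 14·10 ≡ 7.
  x = λ² - 1 - 1 = 49 - 2 ≡ 9; y = λ·(1 - 9) - 1 ≡ 0. → (9, 0)
add G: (9, 0) + (10, 15). λ = (15 - 0)/(10 - 9) ≡ 15/1 mod 19. 1⁻¹ ≡ 1 (mod 19) since 1·1 = 1 ≡ 1, so λ ≡ 15.
  x = λ² - 9 - 10 = 225 - 19 ≡ 16; y = λ·(9 - 16) - 0 ≡ 9. → (16, 9)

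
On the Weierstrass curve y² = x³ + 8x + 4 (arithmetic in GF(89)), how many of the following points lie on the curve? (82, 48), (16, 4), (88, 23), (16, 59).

1

(82, 48): 48² ≡ 79, rhs ≡ 50 → off.
(16, 4): 4² ≡ 16, rhs ≡ 45 → off.
(88, 23): 23² ≡ 84, rhs ≡ 84 → on.
(16, 59): 59² ≡ 10, rhs ≡ 45 → off.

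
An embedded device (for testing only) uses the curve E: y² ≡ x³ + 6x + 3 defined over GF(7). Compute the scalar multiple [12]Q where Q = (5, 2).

O

Repeated addition: build up to 12Q.
2Q: tangent at (5, 2): λ = (3·5² + 6)/(2·2) ≡ 4/4. 4⁻¹ ≡ 2 (mod 7) since 4·2 = 8 ≡ 1, so λ ≡ 4·2 ≡ 1.
  x = λ² - 5 - 5 = 1 - 10 ≡ 5; y = λ·(5 - 5) - 2 ≡ 5. → (5, 5)
3Q: (5, 5) + (5, 2): same x and y₁ ≡ -y₂, so the sum is 𝒪.
4Q: 𝒪 + (5, 2) = (5, 2) (identity).
5Q: tangent at (5, 2): λ = (3·5² + 6)/(2·2) ≡ 4/4. 4⁻¹ ≡ 2 (mod 7), so λ ≡ 4·2 ≡ 1.
  x = λ² - 5 - 5 = 1 - 10 ≡ 5; y = λ·(5 - 5) - 2 ≡ 5. → (5, 5)
6Q: (5, 5) + (5, 2): same x and y₁ ≡ -y₂, so the sum is 𝒪.
7Q: 𝒪 + (5, 2) = (5, 2) (identity).
8Q: tangent at (5, 2): λ = (3·5² + 6)/(2·2) ≡ 4/4. 4⁻¹ ≡ 2 (mod 7), so λ ≡ 4·2 ≡ 1.
  x = λ² - 5 - 5 = 1 - 10 ≡ 5; y = λ·(5 - 5) - 2 ≡ 5. → (5, 5)
9Q: (5, 5) + (5, 2): same x and y₁ ≡ -y₂, so the sum is 𝒪.
10Q: 𝒪 + (5, 2) = (5, 2) (identity).
11Q: tangent at (5, 2): λ = (3·5² + 6)/(2·2) ≡ 4/4. 4⁻¹ ≡ 2 (mod 7), so λ ≡ 4·2 ≡ 1.
  x = λ² - 5 - 5 = 1 - 10 ≡ 5; y = λ·(5 - 5) - 2 ≡ 5. → (5, 5)
12Q: (5, 5) + (5, 2): same x and y₁ ≡ -y₂, so the sum is 𝒪.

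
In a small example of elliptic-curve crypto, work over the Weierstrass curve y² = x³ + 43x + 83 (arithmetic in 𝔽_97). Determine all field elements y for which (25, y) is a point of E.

x³ + 43x + 83 = 16783 ≡ 2 (mod 97).
Square roots of 2 mod 97: 14 and 83 (since 14² = 196 ≡ 2).

14, 83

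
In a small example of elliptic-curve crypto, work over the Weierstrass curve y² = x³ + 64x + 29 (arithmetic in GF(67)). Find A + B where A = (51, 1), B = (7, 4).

(51, 1) + (7, 4). λ = (4 - 1)/(7 - 51) ≡ 3/23 mod 67. 23⁻¹ ≡ 35 (mod 67) since 23·35 = 805 ≡ 1, so λ ≡ 38.
  x = λ² - 51 - 7 = 1444 - 58 ≡ 46; y = λ·(51 - 46) - 1 ≡ 55. → (46, 55)

(46, 55)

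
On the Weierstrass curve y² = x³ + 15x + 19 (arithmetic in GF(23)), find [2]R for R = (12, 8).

(17, 9)

tangent at (12, 8): λ = (3·12² + 15)/(2·8) ≡ 10/16. 16⁻¹ ≡ 13 (mod 23), so λ ≡ 10·13 ≡ 15.
  x = λ² - 12 - 12 = 225 - 24 ≡ 17; y = λ·(12 - 17) - 8 ≡ 9. → (17, 9)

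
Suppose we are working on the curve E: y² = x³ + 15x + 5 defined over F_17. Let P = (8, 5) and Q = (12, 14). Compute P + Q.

(1, 15)

(8, 5) + (12, 14). λ = (14 - 5)/(12 - 8) ≡ 9/4 mod 17. 4⁻¹ ≡ 13 (mod 17) since 4·13 = 52 ≡ 1, so λ ≡ 15.
  x = λ² - 8 - 12 = 225 - 20 ≡ 1; y = λ·(8 - 1) - 5 ≡ 15. → (1, 15)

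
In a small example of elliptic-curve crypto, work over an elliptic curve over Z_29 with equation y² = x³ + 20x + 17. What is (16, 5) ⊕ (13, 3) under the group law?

(23, 0)

(16, 5) + (13, 3). λ = (3 - 5)/(13 - 16) ≡ 27/26 mod 29. 26⁻¹ ≡ 19 (mod 29), so λ ≡ 20.
  x = λ² - 16 - 13 = 400 - 29 ≡ 23; y = λ·(16 - 23) - 5 ≡ 0. → (23, 0)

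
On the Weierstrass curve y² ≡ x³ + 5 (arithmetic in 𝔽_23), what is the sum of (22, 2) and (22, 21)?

O

The two points share x = 22 and their y-coordinates satisfy 2 + 21 ≡ 0 (mod 23), so they are inverses. Their sum is the point at infinity.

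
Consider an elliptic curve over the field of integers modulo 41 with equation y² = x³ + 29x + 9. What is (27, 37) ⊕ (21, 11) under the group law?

(30, 32)

(27, 37) + (21, 11). λ = (11 - 37)/(21 - 27) ≡ 15/35 mod 41. 35⁻¹ ≡ 34 (mod 41), so λ ≡ 18.
  x = λ² - 27 - 21 = 324 - 48 ≡ 30; y = λ·(27 - 30) - 37 ≡ 32. → (30, 32)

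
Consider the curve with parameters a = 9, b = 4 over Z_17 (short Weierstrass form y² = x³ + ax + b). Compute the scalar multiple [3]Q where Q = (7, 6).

Repeated addition: build up to 3Q.
2Q: tangent at (7, 6): λ = (3·7² + 9)/(2·6) ≡ 3/12. 12⁻¹ ≡ 10 (mod 17), so λ ≡ 3·10 ≡ 13.
  x = λ² - 7 - 7 = 169 - 14 ≡ 2; y = λ·(7 - 2) - 6 ≡ 8. → (2, 8)
3Q: (2, 8) + (7, 6). λ = (6 - 8)/(7 - 2) ≡ 15/5 mod 17. 5⁻¹ ≡ 7 (mod 17), so λ ≡ 3.
  x = λ² - 2 - 7 = 9 - 9 ≡ 0; y = λ·(2 - 0) - 8 ≡ 15. → (0, 15)

(0, 15)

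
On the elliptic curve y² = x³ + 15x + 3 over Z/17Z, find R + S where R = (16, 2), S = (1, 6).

(16, 2) + (1, 6). λ = (6 - 2)/(1 - 16) ≡ 4/2 mod 17. 2⁻¹ ≡ 9 (mod 17), so λ ≡ 2.
  x = λ² - 16 - 1 = 4 - 17 ≡ 4; y = λ·(16 - 4) - 2 ≡ 5. → (4, 5)

(4, 5)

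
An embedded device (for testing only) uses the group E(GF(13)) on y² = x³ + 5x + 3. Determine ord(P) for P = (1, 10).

9

2P: tangent at (1, 10): λ = (3·1² + 5)/(2·10) ≡ 8/7. 7⁻¹ ≡ 2 (mod 13) since 7·2 = 14 ≡ 1, so λ ≡ 8·2 ≡ 3.
  x = λ² - 1 - 1 = 9 - 2 ≡ 7; y = λ·(1 - 7) - 10 ≡ 11. → (7, 11)
3P: (7, 11) + (1, 10). λ = (10 - 11)/(1 - 7) ≡ 12/7 mod 13. 7⁻¹ ≡ 2 (mod 13), so λ ≡ 11.
  x = λ² - 7 - 1 = 121 - 8 ≡ 9; y = λ·(7 - 9) - 11 ≡ 6. → (9, 6)
4P: (9, 6) + (1, 10). λ = (10 - 6)/(1 - 9) ≡ 4/5 mod 13. 5⁻¹ ≡ 8 (mod 13) since 5·8 = 40 ≡ 1, so λ ≡ 6.
  x = λ² - 9 - 1 = 36 - 10 ≡ 0; y = λ·(9 - 0) - 6 ≡ 9. → (0, 9)
5P: (0, 9) + (1, 10). λ = (10 - 9)/(1 - 0) ≡ 1/1 mod 13. 1⁻¹ ≡ 1 (mod 13), so λ ≡ 1.
  x = λ² - 0 - 1 = 1 - 1 ≡ 0; y = λ·(0 - 0) - 9 ≡ 4. → (0, 4)
6P: (0, 4) + (1, 10). λ = (10 - 4)/(1 - 0) ≡ 6/1 mod 13. 1⁻¹ ≡ 1 (mod 13), so λ ≡ 6.
  x = λ² - 0 - 1 = 36 - 1 ≡ 9; y = λ·(0 - 9) - 4 ≡ 7. → (9, 7)
7P: (9, 7) + (1, 10). λ = (10 - 7)/(1 - 9) ≡ 3/5 mod 13. 5⁻¹ ≡ 8 (mod 13), so λ ≡ 11.
  x = λ² - 9 - 1 = 121 - 10 ≡ 7; y = λ·(9 - 7) - 7 ≡ 2. → (7, 2)
8P: (7, 2) + (1, 10). λ = (10 - 2)/(1 - 7) ≡ 8/7 mod 13. 7⁻¹ ≡ 2 (mod 13), so λ ≡ 3.
  x = λ² - 7 - 1 = 9 - 8 ≡ 1; y = λ·(7 - 1) - 2 ≡ 3. → (1, 3)
9P: (1, 3) + (1, 10): same x and y₁ ≡ -y₂, so the sum is ∞.
9P = ∞, so the order is 9.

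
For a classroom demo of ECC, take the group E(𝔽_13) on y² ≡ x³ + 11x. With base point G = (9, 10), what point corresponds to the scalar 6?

Double-and-add on 6 = (110)₂. Start with G = (9, 10) for the leading 1-bit.
double: tangent at (9, 10): λ = (3·9² + 11)/(2·10) ≡ 7/7. 7⁻¹ ≡ 2 (mod 13), so λ ≡ 7·2 ≡ 1.
  x = λ² - 9 - 9 = 1 - 18 ≡ 9; y = λ·(9 - 9) - 10 ≡ 3. → (9, 3)
add G: (9, 3) + (9, 10): same x and y₁ ≡ -y₂, so the sum is O.
double: O + O = O (identity).

O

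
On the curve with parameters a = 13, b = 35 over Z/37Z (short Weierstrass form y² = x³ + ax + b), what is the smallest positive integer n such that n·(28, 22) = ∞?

2P: tangent at (28, 22): λ = (3·28² + 13)/(2·22) ≡ 34/7. 7⁻¹ ≡ 16 (mod 37) since 7·16 = 112 ≡ 1, so λ ≡ 34·16 ≡ 26.
  x = λ² - 28 - 28 = 676 - 56 ≡ 28; y = λ·(28 - 28) - 22 ≡ 15. → (28, 15)
3P: (28, 15) + (28, 22): same x and y₁ ≡ -y₂, so the sum is ∞.
3P = ∞, so the order is 3.

3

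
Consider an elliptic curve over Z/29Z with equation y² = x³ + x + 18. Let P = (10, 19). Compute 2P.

(13, 16)

tangent at (10, 19): λ = (3·10² + 1)/(2·19) ≡ 11/9. 9⁻¹ ≡ 13 (mod 29), so λ ≡ 11·13 ≡ 27.
  x = λ² - 10 - 10 = 729 - 20 ≡ 13; y = λ·(10 - 13) - 19 ≡ 16. → (13, 16)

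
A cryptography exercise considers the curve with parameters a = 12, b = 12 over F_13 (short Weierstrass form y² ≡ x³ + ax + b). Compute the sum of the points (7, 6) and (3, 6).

(7, 6) + (3, 6). λ = (6 - 6)/(3 - 7) ≡ 0/9 mod 13. 9⁻¹ ≡ 3 (mod 13), so λ ≡ 0.
  x = λ² - 7 - 3 = 0 - 10 ≡ 3; y = λ·(7 - 3) - 6 ≡ 7. → (3, 7)

(3, 7)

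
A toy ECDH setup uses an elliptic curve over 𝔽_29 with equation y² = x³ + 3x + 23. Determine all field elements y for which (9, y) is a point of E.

5, 24

x³ + 3x + 23 = 779 ≡ 25 (mod 29).
Square roots of 25 mod 29: 5 and 24 (since 5² = 25 ≡ 25).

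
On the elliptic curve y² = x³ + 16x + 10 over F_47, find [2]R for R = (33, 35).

(36, 17)

tangent at (33, 35): λ = (3·33² + 16)/(2·35) ≡ 40/23. 23⁻¹ ≡ 45 (mod 47), so λ ≡ 40·45 ≡ 14.
  x = λ² - 33 - 33 = 196 - 66 ≡ 36; y = λ·(33 - 36) - 35 ≡ 17. → (36, 17)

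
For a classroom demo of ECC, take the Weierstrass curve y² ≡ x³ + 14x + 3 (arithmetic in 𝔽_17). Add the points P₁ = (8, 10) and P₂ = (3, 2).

(14, 11)

(8, 10) + (3, 2). λ = (2 - 10)/(3 - 8) ≡ 9/12 mod 17. 12⁻¹ ≡ 10 (mod 17), so λ ≡ 5.
  x = λ² - 8 - 3 = 25 - 11 ≡ 14; y = λ·(8 - 14) - 10 ≡ 11. → (14, 11)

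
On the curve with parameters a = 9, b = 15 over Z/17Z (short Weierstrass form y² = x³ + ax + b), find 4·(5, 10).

(12, 10)

Write G = (5, 10).
Double-and-add on 4 = (100)₂. Start with G = (5, 10) for the leading 1-bit.
double: tangent at (5, 10): λ = (3·5² + 9)/(2·10) ≡ 16/3. 3⁻¹ ≡ 6 (mod 17), so λ ≡ 16·6 ≡ 11.
  x = λ² - 5 - 5 = 121 - 10 ≡ 9; y = λ·(5 - 9) - 10 ≡ 14. → (9, 14)
double: tangent at (9, 14): λ = (3·9² + 9)/(2·14) ≡ 14/11. 11⁻¹ ≡ 14 (mod 17), so λ ≡ 14·14 ≡ 9.
  x = λ² - 9 - 9 = 81 - 18 ≡ 12; y = λ·(9 - 12) - 14 ≡ 10. → (12, 10)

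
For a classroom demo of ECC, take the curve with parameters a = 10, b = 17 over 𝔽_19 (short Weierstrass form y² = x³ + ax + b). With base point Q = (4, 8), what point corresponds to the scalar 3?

Repeated addition: build up to 3Q.
2Q: tangent at (4, 8): λ = (3·4² + 10)/(2·8) ≡ 1/16. 16⁻¹ ≡ 6 (mod 19), so λ ≡ 1·6 ≡ 6.
  x = λ² - 4 - 4 = 36 - 8 ≡ 9; y = λ·(4 - 9) - 8 ≡ 0. → (9, 0)
3Q: (9, 0) + (4, 8). λ = (8 - 0)/(4 - 9) ≡ 8/14 mod 19. 14⁻¹ ≡ 15 (mod 19) since 14·15 = 210 ≡ 1, so λ ≡ 6.
  x = λ² - 9 - 4 = 36 - 13 ≡ 4; y = λ·(9 - 4) - 0 ≡ 11. → (4, 11)

(4, 11)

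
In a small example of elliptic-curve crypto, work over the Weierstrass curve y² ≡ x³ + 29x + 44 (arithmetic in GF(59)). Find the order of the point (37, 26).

2P: tangent at (37, 26): λ = (3·37² + 29)/(2·26) ≡ 6/52. 52⁻¹ ≡ 42 (mod 59) since 52·42 = 2184 ≡ 1, so λ ≡ 6·42 ≡ 16.
  x = λ² - 37 - 37 = 256 - 74 ≡ 5; y = λ·(37 - 5) - 26 ≡ 14. → (5, 14)
3P: (5, 14) + (37, 26). λ = (26 - 14)/(37 - 5) ≡ 12/32 mod 59. 32⁻¹ ≡ 24 (mod 59), so λ ≡ 52.
  x = λ² - 5 - 37 = 2704 - 42 ≡ 7; y = λ·(5 - 7) - 14 ≡ 0. → (7, 0)
4P: (7, 0) + (37, 26). λ = (26 - 0)/(37 - 7) ≡ 26/30 mod 59. 30⁻¹ ≡ 2 (mod 59) since 30·2 = 60 ≡ 1, so λ ≡ 52.
  x = λ² - 7 - 37 = 2704 - 44 ≡ 5; y = λ·(7 - 5) - 0 ≡ 45. → (5, 45)
5P: (5, 45) + (37, 26). λ = (26 - 45)/(37 - 5) ≡ 40/32 mod 59. 32⁻¹ ≡ 24 (mod 59) since 32·24 = 768 ≡ 1, so λ ≡ 16.
  x = λ² - 5 - 37 = 256 - 42 ≡ 37; y = λ·(5 - 37) - 45 ≡ 33. → (37, 33)
6P: (37, 33) + (37, 26): same x and y₁ ≡ -y₂, so the sum is 𝒪.
6P = 𝒪, so the order is 6.

6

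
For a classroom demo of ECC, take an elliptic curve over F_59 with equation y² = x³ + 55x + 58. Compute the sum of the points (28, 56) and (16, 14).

(42, 13)

(28, 56) + (16, 14). λ = (14 - 56)/(16 - 28) ≡ 17/47 mod 59. 47⁻¹ ≡ 54 (mod 59) since 47·54 = 2538 ≡ 1, so λ ≡ 33.
  x = λ² - 28 - 16 = 1089 - 44 ≡ 42; y = λ·(28 - 42) - 56 ≡ 13. → (42, 13)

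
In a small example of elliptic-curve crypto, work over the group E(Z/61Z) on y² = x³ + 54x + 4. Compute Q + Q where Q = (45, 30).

(19, 9)

tangent at (45, 30): λ = (3·45² + 54)/(2·30) ≡ 29/60. 60⁻¹ ≡ 60 (mod 61) since 60·60 = 3600 ≡ 1, so λ ≡ 29·60 ≡ 32.
  x = λ² - 45 - 45 = 1024 - 90 ≡ 19; y = λ·(45 - 19) - 30 ≡ 9. → (19, 9)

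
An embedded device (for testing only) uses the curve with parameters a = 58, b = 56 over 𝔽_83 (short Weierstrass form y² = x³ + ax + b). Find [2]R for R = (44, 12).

(65, 22)

tangent at (44, 12): λ = (3·44² + 58)/(2·12) ≡ 56/24. 24⁻¹ ≡ 45 (mod 83), so λ ≡ 56·45 ≡ 30.
  x = λ² - 44 - 44 = 900 - 88 ≡ 65; y = λ·(44 - 65) - 12 ≡ 22. → (65, 22)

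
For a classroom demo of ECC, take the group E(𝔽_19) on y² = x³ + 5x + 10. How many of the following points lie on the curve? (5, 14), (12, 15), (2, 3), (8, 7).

2

(5, 14): 14² ≡ 6, rhs ≡ 8 → off.
(12, 15): 15² ≡ 16, rhs ≡ 12 → off.
(2, 3): 3² ≡ 9, rhs ≡ 9 → on.
(8, 7): 7² ≡ 11, rhs ≡ 11 → on.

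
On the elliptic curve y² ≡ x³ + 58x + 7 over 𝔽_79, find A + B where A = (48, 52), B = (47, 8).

(48, 52) + (47, 8). λ = (8 - 52)/(47 - 48) ≡ 35/78 mod 79. 78⁻¹ ≡ 78 (mod 79), so λ ≡ 44.
  x = λ² - 48 - 47 = 1936 - 95 ≡ 24; y = λ·(48 - 24) - 52 ≡ 56. → (24, 56)

(24, 56)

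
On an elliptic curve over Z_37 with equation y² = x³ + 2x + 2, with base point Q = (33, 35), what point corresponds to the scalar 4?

(7, 27)

Double-and-add on 4 = (100)₂. Start with Q = (33, 35) for the leading 1-bit.
double: tangent at (33, 35): λ = (3·33² + 2)/(2·35) ≡ 13/33. 33⁻¹ ≡ 9 (mod 37) since 33·9 = 297 ≡ 1, so λ ≡ 13·9 ≡ 6.
  x = λ² - 33 - 33 = 36 - 66 ≡ 7; y = λ·(33 - 7) - 35 ≡ 10. → (7, 10)
double: tangent at (7, 10): λ = (3·7² + 2)/(2·10) ≡ 1/20. 20⁻¹ ≡ 13 (mod 37) since 20·13 = 260 ≡ 1, so λ ≡ 1·13 ≡ 13.
  x = λ² - 7 - 7 = 169 - 14 ≡ 7; y = λ·(7 - 7) - 10 ≡ 27. → (7, 27)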